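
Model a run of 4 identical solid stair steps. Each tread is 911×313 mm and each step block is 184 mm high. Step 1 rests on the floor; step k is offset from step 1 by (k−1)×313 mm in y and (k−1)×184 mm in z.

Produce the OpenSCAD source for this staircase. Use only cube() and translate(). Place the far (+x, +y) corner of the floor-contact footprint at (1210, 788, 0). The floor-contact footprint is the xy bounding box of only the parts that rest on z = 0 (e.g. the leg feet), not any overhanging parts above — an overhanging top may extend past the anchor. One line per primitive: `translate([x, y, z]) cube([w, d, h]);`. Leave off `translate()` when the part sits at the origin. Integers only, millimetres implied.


translate([299, 475, 0]) cube([911, 313, 184]);
translate([299, 788, 184]) cube([911, 313, 184]);
translate([299, 1101, 368]) cube([911, 313, 184]);
translate([299, 1414, 552]) cube([911, 313, 184]);


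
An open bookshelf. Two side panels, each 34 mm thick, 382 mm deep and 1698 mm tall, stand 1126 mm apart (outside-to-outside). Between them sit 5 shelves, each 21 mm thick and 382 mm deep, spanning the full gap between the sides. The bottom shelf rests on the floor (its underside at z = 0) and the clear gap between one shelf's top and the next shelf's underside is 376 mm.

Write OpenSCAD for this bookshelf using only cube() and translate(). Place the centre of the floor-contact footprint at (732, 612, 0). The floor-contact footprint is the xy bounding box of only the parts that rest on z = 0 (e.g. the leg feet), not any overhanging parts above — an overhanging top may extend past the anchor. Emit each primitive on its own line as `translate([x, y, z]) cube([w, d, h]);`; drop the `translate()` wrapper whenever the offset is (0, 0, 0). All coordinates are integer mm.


translate([169, 421, 0]) cube([34, 382, 1698]);
translate([1261, 421, 0]) cube([34, 382, 1698]);
translate([203, 421, 0]) cube([1058, 382, 21]);
translate([203, 421, 397]) cube([1058, 382, 21]);
translate([203, 421, 794]) cube([1058, 382, 21]);
translate([203, 421, 1191]) cube([1058, 382, 21]);
translate([203, 421, 1588]) cube([1058, 382, 21]);


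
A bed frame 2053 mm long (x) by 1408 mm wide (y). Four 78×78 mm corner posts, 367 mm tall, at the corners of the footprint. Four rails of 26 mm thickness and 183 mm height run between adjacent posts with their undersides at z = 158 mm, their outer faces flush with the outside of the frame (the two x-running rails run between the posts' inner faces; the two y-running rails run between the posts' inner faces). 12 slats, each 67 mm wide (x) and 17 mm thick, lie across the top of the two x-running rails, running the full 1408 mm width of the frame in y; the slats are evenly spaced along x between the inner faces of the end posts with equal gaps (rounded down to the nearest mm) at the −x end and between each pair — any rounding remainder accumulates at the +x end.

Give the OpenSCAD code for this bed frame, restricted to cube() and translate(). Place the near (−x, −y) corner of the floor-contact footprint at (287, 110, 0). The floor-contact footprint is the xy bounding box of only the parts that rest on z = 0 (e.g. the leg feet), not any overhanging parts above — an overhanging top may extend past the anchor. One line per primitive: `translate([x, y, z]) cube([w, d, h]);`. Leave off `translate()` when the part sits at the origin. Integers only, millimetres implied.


translate([287, 110, 0]) cube([78, 78, 367]);
translate([287, 1440, 0]) cube([78, 78, 367]);
translate([2262, 110, 0]) cube([78, 78, 367]);
translate([2262, 1440, 0]) cube([78, 78, 367]);
translate([365, 110, 158]) cube([1897, 26, 183]);
translate([365, 1492, 158]) cube([1897, 26, 183]);
translate([287, 188, 158]) cube([26, 1252, 183]);
translate([2314, 188, 158]) cube([26, 1252, 183]);
translate([449, 110, 341]) cube([67, 1408, 17]);
translate([600, 110, 341]) cube([67, 1408, 17]);
translate([751, 110, 341]) cube([67, 1408, 17]);
translate([902, 110, 341]) cube([67, 1408, 17]);
translate([1053, 110, 341]) cube([67, 1408, 17]);
translate([1204, 110, 341]) cube([67, 1408, 17]);
translate([1355, 110, 341]) cube([67, 1408, 17]);
translate([1506, 110, 341]) cube([67, 1408, 17]);
translate([1657, 110, 341]) cube([67, 1408, 17]);
translate([1808, 110, 341]) cube([67, 1408, 17]);
translate([1959, 110, 341]) cube([67, 1408, 17]);
translate([2110, 110, 341]) cube([67, 1408, 17]);


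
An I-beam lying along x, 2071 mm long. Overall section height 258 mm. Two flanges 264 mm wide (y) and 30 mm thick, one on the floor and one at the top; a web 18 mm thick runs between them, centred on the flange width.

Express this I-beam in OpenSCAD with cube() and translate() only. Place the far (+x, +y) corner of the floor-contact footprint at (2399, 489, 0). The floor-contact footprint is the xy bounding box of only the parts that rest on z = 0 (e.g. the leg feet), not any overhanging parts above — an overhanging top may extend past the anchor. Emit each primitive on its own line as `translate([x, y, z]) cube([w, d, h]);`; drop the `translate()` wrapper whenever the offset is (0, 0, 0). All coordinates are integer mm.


translate([328, 225, 0]) cube([2071, 264, 30]);
translate([328, 348, 30]) cube([2071, 18, 198]);
translate([328, 225, 228]) cube([2071, 264, 30]);


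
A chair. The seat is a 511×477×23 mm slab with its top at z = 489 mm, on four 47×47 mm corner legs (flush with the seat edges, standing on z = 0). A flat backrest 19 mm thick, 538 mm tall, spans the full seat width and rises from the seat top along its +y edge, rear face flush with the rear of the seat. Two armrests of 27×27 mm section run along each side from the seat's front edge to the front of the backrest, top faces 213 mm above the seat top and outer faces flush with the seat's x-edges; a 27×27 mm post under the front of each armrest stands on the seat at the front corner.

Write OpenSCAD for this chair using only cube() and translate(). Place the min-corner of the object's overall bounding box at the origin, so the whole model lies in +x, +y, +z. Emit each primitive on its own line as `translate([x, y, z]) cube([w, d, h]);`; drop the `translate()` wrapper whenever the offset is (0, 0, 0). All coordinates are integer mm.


translate([0, 0, 466]) cube([511, 477, 23]);
cube([47, 47, 466]);
translate([464, 0, 0]) cube([47, 47, 466]);
translate([0, 430, 0]) cube([47, 47, 466]);
translate([464, 430, 0]) cube([47, 47, 466]);
translate([0, 458, 489]) cube([511, 19, 538]);
translate([0, 0, 675]) cube([27, 458, 27]);
translate([484, 0, 675]) cube([27, 458, 27]);
translate([0, 0, 489]) cube([27, 27, 186]);
translate([484, 0, 489]) cube([27, 27, 186]);


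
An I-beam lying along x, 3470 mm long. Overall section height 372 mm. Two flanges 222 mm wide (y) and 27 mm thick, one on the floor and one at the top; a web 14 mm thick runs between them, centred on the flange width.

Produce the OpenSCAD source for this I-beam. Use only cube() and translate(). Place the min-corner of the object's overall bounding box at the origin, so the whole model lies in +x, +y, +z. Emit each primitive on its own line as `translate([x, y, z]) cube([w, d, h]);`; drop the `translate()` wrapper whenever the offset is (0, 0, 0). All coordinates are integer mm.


cube([3470, 222, 27]);
translate([0, 104, 27]) cube([3470, 14, 318]);
translate([0, 0, 345]) cube([3470, 222, 27]);


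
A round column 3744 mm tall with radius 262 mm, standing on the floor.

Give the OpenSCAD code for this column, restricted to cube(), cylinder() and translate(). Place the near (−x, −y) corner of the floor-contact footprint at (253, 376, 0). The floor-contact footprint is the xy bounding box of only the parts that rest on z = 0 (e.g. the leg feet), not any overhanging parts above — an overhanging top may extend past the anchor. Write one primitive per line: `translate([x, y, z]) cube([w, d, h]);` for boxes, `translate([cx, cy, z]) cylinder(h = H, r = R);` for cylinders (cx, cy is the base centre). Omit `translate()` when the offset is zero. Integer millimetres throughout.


translate([515, 638, 0]) cylinder(h = 3744, r = 262);


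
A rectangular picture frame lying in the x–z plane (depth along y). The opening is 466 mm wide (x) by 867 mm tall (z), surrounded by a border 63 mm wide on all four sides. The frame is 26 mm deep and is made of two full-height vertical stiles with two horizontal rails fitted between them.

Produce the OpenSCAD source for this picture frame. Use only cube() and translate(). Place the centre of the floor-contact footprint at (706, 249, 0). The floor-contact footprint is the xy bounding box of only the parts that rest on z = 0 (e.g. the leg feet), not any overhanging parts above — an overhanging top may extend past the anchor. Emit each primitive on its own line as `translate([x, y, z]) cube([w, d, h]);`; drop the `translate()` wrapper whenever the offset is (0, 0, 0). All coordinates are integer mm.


translate([410, 236, 0]) cube([63, 26, 993]);
translate([939, 236, 0]) cube([63, 26, 993]);
translate([473, 236, 0]) cube([466, 26, 63]);
translate([473, 236, 930]) cube([466, 26, 63]);


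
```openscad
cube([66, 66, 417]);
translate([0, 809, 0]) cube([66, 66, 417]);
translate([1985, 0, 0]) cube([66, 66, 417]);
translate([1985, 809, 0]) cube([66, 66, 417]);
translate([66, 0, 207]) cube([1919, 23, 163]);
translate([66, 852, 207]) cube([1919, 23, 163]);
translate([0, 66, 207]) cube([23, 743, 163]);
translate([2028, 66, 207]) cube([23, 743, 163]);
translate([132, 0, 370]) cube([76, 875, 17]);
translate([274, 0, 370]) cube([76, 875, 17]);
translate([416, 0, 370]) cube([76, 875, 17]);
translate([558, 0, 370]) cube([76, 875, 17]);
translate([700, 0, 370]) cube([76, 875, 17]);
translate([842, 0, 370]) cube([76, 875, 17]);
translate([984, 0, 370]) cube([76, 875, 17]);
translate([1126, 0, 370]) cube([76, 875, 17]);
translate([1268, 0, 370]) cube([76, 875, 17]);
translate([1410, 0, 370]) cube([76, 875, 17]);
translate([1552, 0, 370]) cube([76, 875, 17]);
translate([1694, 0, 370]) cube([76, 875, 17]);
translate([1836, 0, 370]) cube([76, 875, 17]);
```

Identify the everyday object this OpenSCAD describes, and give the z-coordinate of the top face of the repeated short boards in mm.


A bed frame. The slat-top height is 387 mm.

Four posts, four rails, and a row of slats — a bed frame. Slats sit on the rails at z = 207 + 163 = 370; with slat thickness 17, the top is 387 mm.


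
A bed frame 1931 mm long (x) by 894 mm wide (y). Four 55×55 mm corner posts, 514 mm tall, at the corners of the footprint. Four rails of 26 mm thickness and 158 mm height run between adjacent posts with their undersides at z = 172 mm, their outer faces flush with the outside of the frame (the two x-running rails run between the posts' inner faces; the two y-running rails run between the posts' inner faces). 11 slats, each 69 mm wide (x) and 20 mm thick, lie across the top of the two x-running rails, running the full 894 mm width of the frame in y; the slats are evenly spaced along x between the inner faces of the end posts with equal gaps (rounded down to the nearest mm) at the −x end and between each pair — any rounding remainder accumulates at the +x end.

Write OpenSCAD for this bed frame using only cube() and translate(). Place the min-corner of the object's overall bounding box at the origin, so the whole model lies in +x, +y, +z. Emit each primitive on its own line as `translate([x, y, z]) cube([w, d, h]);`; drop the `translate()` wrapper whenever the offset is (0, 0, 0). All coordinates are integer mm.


cube([55, 55, 514]);
translate([0, 839, 0]) cube([55, 55, 514]);
translate([1876, 0, 0]) cube([55, 55, 514]);
translate([1876, 839, 0]) cube([55, 55, 514]);
translate([55, 0, 172]) cube([1821, 26, 158]);
translate([55, 868, 172]) cube([1821, 26, 158]);
translate([0, 55, 172]) cube([26, 784, 158]);
translate([1905, 55, 172]) cube([26, 784, 158]);
translate([143, 0, 330]) cube([69, 894, 20]);
translate([300, 0, 330]) cube([69, 894, 20]);
translate([457, 0, 330]) cube([69, 894, 20]);
translate([614, 0, 330]) cube([69, 894, 20]);
translate([771, 0, 330]) cube([69, 894, 20]);
translate([928, 0, 330]) cube([69, 894, 20]);
translate([1085, 0, 330]) cube([69, 894, 20]);
translate([1242, 0, 330]) cube([69, 894, 20]);
translate([1399, 0, 330]) cube([69, 894, 20]);
translate([1556, 0, 330]) cube([69, 894, 20]);
translate([1713, 0, 330]) cube([69, 894, 20]);


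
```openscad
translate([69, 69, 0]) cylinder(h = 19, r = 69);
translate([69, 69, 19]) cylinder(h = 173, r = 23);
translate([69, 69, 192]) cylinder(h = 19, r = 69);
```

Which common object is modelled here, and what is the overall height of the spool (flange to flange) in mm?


A spool. The overall height is 211 mm.

Three coaxial cylinders, large–small–large — a spool. Two 19 mm flanges and a 173 mm core give 19 + 173 + 19 = 211 mm.


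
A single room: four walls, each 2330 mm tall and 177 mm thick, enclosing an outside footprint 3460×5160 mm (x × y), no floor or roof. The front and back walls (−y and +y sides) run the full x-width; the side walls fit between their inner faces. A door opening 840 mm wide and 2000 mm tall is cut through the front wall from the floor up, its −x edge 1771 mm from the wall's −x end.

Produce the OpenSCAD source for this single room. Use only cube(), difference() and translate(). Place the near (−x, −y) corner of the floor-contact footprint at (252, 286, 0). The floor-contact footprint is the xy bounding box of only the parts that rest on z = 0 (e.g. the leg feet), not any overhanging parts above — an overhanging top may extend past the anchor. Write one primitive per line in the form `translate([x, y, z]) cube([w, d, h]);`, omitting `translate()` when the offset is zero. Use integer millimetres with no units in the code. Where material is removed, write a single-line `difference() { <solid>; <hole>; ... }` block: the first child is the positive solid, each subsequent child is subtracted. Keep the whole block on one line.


difference() { translate([252, 286, 0]) cube([3460, 177, 2330]); translate([2023, 286, 0]) cube([840, 177, 2000]); }
translate([252, 5269, 0]) cube([3460, 177, 2330]);
translate([252, 463, 0]) cube([177, 4806, 2330]);
translate([3535, 463, 0]) cube([177, 4806, 2330]);


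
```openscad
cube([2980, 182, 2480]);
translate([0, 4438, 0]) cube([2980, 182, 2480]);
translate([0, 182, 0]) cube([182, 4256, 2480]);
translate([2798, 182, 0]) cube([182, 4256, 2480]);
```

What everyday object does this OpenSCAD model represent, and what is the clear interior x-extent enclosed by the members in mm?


A house (or room) frame. The interior width is 2616 mm.

Four 2480 mm walls enclosing a rectangle with no floor or roof — a room or house frame. Outside width is 2980 mm and wall thickness is 182 mm, so the interior width is 2980 − 2 × 182 = 2616 mm.


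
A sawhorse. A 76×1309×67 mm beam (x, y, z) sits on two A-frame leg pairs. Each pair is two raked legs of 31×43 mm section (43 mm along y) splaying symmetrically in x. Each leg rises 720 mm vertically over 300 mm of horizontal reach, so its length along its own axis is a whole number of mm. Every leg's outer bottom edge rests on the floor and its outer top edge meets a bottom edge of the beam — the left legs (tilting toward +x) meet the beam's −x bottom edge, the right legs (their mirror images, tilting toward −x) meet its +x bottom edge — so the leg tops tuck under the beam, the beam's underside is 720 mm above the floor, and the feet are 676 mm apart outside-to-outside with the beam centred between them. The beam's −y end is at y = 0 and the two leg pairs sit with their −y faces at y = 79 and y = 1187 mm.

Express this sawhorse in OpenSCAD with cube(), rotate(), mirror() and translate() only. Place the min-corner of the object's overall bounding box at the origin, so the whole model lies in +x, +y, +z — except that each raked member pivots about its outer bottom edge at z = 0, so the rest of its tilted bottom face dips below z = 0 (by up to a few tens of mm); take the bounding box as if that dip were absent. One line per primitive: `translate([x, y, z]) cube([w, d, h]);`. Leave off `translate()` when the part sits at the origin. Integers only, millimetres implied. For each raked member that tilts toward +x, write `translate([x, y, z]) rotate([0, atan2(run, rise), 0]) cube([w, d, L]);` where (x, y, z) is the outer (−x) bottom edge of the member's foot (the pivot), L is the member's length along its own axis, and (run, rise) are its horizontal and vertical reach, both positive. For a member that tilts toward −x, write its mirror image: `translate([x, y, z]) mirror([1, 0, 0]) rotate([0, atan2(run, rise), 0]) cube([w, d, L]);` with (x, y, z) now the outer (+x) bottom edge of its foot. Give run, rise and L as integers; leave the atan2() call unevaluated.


translate([300, 0, 720]) cube([76, 1309, 67]);
translate([0, 79, 0]) rotate([0, atan2(300, 720), 0]) cube([31, 43, 780]);
translate([676, 79, 0]) mirror([1, 0, 0]) rotate([0, atan2(300, 720), 0]) cube([31, 43, 780]);
translate([0, 1187, 0]) rotate([0, atan2(300, 720), 0]) cube([31, 43, 780]);
translate([676, 1187, 0]) mirror([1, 0, 0]) rotate([0, atan2(300, 720), 0]) cube([31, 43, 780]);


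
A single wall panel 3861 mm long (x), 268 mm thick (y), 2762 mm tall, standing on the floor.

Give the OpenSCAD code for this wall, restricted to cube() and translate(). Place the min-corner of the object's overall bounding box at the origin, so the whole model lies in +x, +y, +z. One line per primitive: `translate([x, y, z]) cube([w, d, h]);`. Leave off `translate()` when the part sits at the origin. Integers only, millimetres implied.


cube([3861, 268, 2762]);


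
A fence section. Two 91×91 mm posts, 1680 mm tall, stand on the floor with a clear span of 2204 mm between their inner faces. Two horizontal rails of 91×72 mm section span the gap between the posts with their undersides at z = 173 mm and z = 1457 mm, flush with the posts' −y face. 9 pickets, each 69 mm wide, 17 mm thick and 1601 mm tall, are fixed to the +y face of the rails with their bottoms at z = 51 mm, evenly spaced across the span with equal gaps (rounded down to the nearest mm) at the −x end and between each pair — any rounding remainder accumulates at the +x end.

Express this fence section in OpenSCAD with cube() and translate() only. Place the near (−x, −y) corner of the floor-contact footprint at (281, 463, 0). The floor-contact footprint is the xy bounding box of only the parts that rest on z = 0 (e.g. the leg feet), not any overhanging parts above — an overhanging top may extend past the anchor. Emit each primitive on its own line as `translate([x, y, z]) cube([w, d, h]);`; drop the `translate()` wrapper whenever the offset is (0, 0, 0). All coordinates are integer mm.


translate([281, 463, 0]) cube([91, 91, 1680]);
translate([2576, 463, 0]) cube([91, 91, 1680]);
translate([372, 463, 173]) cube([2204, 91, 72]);
translate([372, 463, 1457]) cube([2204, 91, 72]);
translate([530, 554, 51]) cube([69, 17, 1601]);
translate([757, 554, 51]) cube([69, 17, 1601]);
translate([984, 554, 51]) cube([69, 17, 1601]);
translate([1211, 554, 51]) cube([69, 17, 1601]);
translate([1438, 554, 51]) cube([69, 17, 1601]);
translate([1665, 554, 51]) cube([69, 17, 1601]);
translate([1892, 554, 51]) cube([69, 17, 1601]);
translate([2119, 554, 51]) cube([69, 17, 1601]);
translate([2346, 554, 51]) cube([69, 17, 1601]);


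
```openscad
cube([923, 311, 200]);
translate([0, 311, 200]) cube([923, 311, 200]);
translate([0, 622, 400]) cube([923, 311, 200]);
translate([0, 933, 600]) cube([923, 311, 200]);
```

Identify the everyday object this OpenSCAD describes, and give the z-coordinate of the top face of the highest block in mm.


A staircase. The total rise is 800 mm.

4 identical blocks, each offset up and back from the previous — a staircase. Each step is 200 mm tall and there are 4 of them, so the total rise is 4 × 200 = 800 mm.


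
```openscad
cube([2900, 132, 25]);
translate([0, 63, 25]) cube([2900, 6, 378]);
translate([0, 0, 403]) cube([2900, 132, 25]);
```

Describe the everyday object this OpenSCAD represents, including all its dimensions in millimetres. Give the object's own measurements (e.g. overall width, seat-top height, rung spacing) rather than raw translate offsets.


An I-beam lying along x, 2900 mm long. Overall section height 428 mm. Two flanges 132 mm wide (y) and 25 mm thick, one on the floor and one at the top; a web 6 mm thick runs between them, centred on the flange width.


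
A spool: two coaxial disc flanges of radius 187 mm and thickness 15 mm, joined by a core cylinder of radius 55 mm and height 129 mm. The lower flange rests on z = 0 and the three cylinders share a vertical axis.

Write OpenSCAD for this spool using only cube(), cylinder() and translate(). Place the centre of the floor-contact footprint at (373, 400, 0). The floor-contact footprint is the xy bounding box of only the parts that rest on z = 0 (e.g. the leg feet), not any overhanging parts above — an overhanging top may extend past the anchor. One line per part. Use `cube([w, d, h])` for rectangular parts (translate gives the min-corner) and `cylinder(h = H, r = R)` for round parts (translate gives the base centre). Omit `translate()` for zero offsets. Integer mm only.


translate([373, 400, 0]) cylinder(h = 15, r = 187);
translate([373, 400, 15]) cylinder(h = 129, r = 55);
translate([373, 400, 144]) cylinder(h = 15, r = 187);


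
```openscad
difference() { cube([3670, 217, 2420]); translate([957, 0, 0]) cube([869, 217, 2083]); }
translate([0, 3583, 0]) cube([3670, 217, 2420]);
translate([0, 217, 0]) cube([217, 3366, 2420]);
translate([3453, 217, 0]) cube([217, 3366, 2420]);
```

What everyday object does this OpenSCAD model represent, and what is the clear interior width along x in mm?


A single room. The interior width is 3236 mm.

Four walls enclosing a rectangle with a door in the front wall — a room. Outside width 3670 minus two 217 mm walls gives 3236 mm.


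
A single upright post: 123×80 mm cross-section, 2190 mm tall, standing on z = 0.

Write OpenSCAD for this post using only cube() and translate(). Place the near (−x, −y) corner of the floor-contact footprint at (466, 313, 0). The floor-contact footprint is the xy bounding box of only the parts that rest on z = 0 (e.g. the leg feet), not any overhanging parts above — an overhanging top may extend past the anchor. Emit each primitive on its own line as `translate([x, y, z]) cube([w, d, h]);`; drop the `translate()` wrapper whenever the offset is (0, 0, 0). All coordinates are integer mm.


translate([466, 313, 0]) cube([123, 80, 2190]);


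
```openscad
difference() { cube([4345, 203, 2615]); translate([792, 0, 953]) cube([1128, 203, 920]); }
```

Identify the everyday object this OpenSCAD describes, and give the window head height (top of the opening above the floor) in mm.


A wall with a window opening. The window head height is 1873 mm.

A wall with a rectangular opening subtracted — a window. Sill at z = 953, opening 920 mm tall, so the head is at 953 + 920 = 1873 mm.


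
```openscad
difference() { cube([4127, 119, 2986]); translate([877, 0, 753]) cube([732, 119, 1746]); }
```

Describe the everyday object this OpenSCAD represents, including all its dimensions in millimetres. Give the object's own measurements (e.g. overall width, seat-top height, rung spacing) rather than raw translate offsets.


A wall 4127 mm long (x), 119 mm thick (y), 2986 mm tall, with a rectangular window opening cut through it. The opening is 732 mm wide and 1746 mm tall; its sill is at z = 753 mm and its near (−x) edge is 877 mm from the wall's −x end. The opening passes through the full wall thickness.


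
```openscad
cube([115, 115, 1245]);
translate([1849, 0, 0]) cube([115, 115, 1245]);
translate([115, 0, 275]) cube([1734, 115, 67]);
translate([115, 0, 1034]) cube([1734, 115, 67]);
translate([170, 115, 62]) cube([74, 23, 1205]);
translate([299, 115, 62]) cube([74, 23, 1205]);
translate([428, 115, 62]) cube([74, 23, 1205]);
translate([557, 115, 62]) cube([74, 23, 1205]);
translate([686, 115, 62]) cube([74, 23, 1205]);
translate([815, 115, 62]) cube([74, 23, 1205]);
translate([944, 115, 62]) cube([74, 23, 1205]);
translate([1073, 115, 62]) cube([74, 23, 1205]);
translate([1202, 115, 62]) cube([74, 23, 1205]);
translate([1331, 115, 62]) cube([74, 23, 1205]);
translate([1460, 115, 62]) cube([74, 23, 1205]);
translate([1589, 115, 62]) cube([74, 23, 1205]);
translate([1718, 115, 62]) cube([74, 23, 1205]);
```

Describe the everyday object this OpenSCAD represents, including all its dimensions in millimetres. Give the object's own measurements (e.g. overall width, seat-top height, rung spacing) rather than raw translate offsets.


A fence section. Two 115×115 mm posts, 1245 mm tall, stand on the floor with a clear span of 1734 mm between their inner faces. Two horizontal rails of 115×67 mm section span the gap between the posts with their undersides at z = 275 mm and z = 1034 mm, flush with the posts' −y face. 13 pickets, each 74 mm wide, 23 mm thick and 1205 mm tall, are fixed to the +y face of the rails with their bottoms at z = 62 mm, spaced across the span with a 55 mm gap after the −x post and between neighbouring pickets, with 57 mm left before the +x post.


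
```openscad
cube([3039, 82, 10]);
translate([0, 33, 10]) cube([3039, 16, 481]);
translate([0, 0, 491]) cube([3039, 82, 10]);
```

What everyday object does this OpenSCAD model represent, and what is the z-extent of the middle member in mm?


An I-beam. The web height is 481 mm.

Two wide flanges with a thin centred web — an I-beam. Overall 501 mm minus two 10 mm flanges gives a web of 501 − 2·10 = 481 mm.


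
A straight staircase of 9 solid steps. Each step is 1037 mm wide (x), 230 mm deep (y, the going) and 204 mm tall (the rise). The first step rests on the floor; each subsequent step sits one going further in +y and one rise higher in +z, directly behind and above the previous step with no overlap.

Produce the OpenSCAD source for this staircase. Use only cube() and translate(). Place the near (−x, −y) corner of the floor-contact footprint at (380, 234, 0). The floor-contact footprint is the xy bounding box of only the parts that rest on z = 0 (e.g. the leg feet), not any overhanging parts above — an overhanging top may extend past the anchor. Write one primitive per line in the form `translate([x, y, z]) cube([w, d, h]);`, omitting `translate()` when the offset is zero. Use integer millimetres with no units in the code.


translate([380, 234, 0]) cube([1037, 230, 204]);
translate([380, 464, 204]) cube([1037, 230, 204]);
translate([380, 694, 408]) cube([1037, 230, 204]);
translate([380, 924, 612]) cube([1037, 230, 204]);
translate([380, 1154, 816]) cube([1037, 230, 204]);
translate([380, 1384, 1020]) cube([1037, 230, 204]);
translate([380, 1614, 1224]) cube([1037, 230, 204]);
translate([380, 1844, 1428]) cube([1037, 230, 204]);
translate([380, 2074, 1632]) cube([1037, 230, 204]);


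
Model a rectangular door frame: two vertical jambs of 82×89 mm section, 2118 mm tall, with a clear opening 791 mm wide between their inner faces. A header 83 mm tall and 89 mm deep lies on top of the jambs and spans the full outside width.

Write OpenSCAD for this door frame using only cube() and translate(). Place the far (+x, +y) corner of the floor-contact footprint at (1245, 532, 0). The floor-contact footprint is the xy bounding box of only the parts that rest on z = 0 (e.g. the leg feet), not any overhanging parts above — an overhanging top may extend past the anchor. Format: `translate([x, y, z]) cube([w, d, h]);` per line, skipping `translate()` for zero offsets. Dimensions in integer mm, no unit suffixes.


translate([290, 443, 0]) cube([82, 89, 2118]);
translate([1163, 443, 0]) cube([82, 89, 2118]);
translate([290, 443, 2118]) cube([955, 89, 83]);


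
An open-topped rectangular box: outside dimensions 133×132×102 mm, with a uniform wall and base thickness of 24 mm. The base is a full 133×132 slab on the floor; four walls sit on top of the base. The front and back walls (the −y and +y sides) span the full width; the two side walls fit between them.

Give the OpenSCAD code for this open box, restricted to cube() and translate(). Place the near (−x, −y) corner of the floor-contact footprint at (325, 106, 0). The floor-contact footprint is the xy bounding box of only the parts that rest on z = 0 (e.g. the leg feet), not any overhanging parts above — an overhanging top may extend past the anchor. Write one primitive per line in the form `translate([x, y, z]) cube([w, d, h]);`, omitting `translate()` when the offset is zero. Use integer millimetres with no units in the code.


translate([325, 106, 0]) cube([133, 132, 24]);
translate([325, 106, 24]) cube([133, 24, 78]);
translate([325, 214, 24]) cube([133, 24, 78]);
translate([325, 130, 24]) cube([24, 84, 78]);
translate([434, 130, 24]) cube([24, 84, 78]);


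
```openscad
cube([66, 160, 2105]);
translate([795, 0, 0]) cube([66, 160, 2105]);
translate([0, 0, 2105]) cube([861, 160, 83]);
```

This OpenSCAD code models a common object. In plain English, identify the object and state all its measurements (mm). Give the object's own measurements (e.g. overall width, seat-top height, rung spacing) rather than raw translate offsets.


A door frame. The clear opening is 729 mm wide and 2105 mm high. Two 66 mm wide jambs, 160 mm deep, stand either side of the opening from the floor to the top of the opening. A 83 mm thick head sits across the top of both jambs, spanning the full outside width of the frame.


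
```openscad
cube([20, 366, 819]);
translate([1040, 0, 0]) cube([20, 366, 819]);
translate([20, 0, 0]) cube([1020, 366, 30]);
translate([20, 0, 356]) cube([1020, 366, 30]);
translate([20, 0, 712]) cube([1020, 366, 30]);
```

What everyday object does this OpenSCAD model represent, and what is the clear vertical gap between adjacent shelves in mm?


A bookshelf. The clear shelf gap is 326 mm.

Two tall side panels with 3 horizontal boards between them — a bookshelf. The first two shelf undersides are at z = 0 and z = 356; with shelf thickness 30, the clear gap is 356 − 0 − 30 = 326 mm.


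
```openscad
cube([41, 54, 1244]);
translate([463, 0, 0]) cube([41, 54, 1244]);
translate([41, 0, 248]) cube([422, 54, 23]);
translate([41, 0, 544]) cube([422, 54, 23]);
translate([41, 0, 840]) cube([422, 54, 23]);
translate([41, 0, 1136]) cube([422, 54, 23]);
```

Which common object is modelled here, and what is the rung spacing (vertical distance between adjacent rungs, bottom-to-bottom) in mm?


A ladder. The rung spacing is 296 mm.

Two tall 41×54 posts with 4 short bars between them — a ladder. Adjacent rungs sit at z = 248 and z = 544, so the spacing is 544 − 248 = 296 mm.


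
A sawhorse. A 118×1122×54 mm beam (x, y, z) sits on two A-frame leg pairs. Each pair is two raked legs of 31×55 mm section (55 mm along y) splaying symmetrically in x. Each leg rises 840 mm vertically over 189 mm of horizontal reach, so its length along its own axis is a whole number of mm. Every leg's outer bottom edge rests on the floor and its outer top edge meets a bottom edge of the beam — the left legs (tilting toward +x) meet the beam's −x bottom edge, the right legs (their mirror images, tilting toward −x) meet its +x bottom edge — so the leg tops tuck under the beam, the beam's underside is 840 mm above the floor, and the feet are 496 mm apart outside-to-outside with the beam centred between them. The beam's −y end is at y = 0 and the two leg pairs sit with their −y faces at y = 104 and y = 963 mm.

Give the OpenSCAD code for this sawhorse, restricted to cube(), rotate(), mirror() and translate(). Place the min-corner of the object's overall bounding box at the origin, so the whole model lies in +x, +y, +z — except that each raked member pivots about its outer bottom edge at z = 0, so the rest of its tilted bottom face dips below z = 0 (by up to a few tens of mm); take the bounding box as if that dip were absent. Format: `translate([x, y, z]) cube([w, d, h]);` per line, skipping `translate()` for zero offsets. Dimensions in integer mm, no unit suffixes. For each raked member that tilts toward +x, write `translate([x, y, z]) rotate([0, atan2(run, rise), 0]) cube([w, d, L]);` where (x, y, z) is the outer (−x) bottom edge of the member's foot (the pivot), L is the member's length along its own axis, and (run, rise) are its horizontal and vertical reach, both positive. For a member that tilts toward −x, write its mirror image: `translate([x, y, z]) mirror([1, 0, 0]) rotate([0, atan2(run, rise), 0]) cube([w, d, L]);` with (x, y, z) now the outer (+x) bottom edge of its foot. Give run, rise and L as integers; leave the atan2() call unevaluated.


translate([189, 0, 840]) cube([118, 1122, 54]);
translate([0, 104, 0]) rotate([0, atan2(189, 840), 0]) cube([31, 55, 861]);
translate([496, 104, 0]) mirror([1, 0, 0]) rotate([0, atan2(189, 840), 0]) cube([31, 55, 861]);
translate([0, 963, 0]) rotate([0, atan2(189, 840), 0]) cube([31, 55, 861]);
translate([496, 963, 0]) mirror([1, 0, 0]) rotate([0, atan2(189, 840), 0]) cube([31, 55, 861]);


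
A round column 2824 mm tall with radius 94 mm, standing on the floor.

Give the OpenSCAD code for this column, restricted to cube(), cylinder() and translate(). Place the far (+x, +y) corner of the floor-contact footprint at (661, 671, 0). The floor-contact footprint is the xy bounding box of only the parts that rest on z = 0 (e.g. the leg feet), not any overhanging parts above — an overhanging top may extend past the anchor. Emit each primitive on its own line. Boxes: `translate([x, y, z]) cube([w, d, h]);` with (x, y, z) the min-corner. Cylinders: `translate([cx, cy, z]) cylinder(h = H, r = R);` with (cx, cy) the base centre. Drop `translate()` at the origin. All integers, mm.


translate([567, 577, 0]) cylinder(h = 2824, r = 94);


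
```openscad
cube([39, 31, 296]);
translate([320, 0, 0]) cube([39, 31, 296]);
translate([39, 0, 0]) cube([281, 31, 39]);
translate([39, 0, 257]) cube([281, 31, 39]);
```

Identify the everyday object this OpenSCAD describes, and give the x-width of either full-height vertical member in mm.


A picture frame. The border width is 39 mm.

Four thin pieces enclosing a rectangular opening — a picture frame. The two full-height stiles are 296 mm tall; the top rail sits at z = 257 and is 39 mm tall, so the border above the opening is 296 − 257 = 39 mm, matching the stile x-width.


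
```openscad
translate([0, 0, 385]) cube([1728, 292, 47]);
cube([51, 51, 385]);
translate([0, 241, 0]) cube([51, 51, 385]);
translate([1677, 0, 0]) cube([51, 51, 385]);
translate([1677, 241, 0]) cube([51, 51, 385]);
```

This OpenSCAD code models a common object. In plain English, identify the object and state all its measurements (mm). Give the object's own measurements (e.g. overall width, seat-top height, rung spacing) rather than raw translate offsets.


A long wooden bench with a 1728 mm (x) × 292 mm (y) seat, 47 mm thick, its top surface 432 mm above the floor. Four 51 mm square legs at the seat corners, flush with the edges, run from z = 0 to the seat underside.


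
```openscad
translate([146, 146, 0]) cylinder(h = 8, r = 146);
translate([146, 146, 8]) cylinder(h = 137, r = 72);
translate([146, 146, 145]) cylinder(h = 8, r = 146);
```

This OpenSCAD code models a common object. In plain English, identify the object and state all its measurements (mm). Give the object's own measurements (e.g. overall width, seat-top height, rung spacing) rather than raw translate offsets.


A spool: two coaxial disc flanges of radius 146 mm and thickness 8 mm, joined by a core cylinder of radius 72 mm and height 137 mm. The lower flange rests on z = 0 and the three cylinders share a vertical axis.


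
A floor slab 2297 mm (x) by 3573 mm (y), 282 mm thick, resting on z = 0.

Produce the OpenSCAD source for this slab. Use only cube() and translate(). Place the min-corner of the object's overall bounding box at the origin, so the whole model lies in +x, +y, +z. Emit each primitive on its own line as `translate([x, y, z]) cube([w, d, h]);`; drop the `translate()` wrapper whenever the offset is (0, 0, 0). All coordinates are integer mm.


cube([2297, 3573, 282]);


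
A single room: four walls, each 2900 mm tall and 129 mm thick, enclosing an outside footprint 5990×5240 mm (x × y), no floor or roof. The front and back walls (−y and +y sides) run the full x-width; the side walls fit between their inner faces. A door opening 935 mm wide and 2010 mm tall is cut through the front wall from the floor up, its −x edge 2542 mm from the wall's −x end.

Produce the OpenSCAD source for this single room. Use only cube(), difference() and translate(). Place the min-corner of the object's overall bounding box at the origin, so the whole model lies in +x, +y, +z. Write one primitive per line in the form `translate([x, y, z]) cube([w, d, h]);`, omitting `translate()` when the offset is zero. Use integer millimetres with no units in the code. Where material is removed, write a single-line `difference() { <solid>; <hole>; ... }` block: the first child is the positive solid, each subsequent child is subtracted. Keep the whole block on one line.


difference() { cube([5990, 129, 2900]); translate([2542, 0, 0]) cube([935, 129, 2010]); }
translate([0, 5111, 0]) cube([5990, 129, 2900]);
translate([0, 129, 0]) cube([129, 4982, 2900]);
translate([5861, 129, 0]) cube([129, 4982, 2900]);


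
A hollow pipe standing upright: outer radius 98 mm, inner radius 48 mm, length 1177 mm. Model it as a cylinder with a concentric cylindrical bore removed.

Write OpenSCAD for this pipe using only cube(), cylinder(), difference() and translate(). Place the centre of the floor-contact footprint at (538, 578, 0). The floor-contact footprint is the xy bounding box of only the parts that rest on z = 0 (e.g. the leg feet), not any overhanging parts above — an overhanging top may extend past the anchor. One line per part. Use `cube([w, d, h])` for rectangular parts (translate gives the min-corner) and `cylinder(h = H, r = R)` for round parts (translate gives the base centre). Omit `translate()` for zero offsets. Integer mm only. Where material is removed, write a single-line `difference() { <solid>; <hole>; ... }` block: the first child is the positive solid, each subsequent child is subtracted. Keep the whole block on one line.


difference() { translate([538, 578, 0]) cylinder(h = 1177, r = 98); translate([538, 578, 0]) cylinder(h = 1177, r = 48); }


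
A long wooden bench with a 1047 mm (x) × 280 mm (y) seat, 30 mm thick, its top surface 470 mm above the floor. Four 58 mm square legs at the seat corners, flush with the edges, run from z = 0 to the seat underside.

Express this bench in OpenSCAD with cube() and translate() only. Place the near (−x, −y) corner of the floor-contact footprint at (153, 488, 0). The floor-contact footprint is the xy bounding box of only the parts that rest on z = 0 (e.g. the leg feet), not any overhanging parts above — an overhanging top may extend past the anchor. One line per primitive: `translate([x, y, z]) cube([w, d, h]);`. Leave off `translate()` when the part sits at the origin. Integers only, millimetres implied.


translate([153, 488, 440]) cube([1047, 280, 30]);
translate([153, 488, 0]) cube([58, 58, 440]);
translate([153, 710, 0]) cube([58, 58, 440]);
translate([1142, 488, 0]) cube([58, 58, 440]);
translate([1142, 710, 0]) cube([58, 58, 440]);


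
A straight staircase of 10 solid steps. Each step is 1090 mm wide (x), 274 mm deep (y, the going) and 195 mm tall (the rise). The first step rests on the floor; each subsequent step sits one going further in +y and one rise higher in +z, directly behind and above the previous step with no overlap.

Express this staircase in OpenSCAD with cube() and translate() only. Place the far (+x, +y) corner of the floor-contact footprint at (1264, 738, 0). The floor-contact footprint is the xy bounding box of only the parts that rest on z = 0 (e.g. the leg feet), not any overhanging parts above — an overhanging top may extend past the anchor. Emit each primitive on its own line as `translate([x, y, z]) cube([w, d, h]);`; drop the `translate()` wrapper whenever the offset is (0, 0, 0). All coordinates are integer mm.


translate([174, 464, 0]) cube([1090, 274, 195]);
translate([174, 738, 195]) cube([1090, 274, 195]);
translate([174, 1012, 390]) cube([1090, 274, 195]);
translate([174, 1286, 585]) cube([1090, 274, 195]);
translate([174, 1560, 780]) cube([1090, 274, 195]);
translate([174, 1834, 975]) cube([1090, 274, 195]);
translate([174, 2108, 1170]) cube([1090, 274, 195]);
translate([174, 2382, 1365]) cube([1090, 274, 195]);
translate([174, 2656, 1560]) cube([1090, 274, 195]);
translate([174, 2930, 1755]) cube([1090, 274, 195]);
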